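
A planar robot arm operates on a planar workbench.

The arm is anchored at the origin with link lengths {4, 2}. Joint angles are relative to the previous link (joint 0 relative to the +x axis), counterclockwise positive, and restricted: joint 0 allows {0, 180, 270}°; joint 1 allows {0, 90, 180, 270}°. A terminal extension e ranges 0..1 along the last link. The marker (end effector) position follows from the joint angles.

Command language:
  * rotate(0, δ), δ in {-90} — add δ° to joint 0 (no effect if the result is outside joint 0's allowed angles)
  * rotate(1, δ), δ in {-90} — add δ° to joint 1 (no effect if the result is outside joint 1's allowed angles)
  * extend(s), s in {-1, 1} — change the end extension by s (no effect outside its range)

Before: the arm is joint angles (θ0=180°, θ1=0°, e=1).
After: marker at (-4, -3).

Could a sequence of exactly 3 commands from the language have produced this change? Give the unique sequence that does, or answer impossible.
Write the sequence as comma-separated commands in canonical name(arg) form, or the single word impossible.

rotate(1, -90), rotate(1, -90), rotate(1, -90)

t0: joint angles (θ0=180°, θ1=0°, e=1)
1. rotate(1, -90) → joint angles (θ0=180°, θ1=270°, e=1)
2. rotate(1, -90) → joint angles (θ0=180°, θ1=180°, e=1)
3. rotate(1, -90) → joint angles (θ0=180°, θ1=90°, e=1)
no rival 3-sequence matches.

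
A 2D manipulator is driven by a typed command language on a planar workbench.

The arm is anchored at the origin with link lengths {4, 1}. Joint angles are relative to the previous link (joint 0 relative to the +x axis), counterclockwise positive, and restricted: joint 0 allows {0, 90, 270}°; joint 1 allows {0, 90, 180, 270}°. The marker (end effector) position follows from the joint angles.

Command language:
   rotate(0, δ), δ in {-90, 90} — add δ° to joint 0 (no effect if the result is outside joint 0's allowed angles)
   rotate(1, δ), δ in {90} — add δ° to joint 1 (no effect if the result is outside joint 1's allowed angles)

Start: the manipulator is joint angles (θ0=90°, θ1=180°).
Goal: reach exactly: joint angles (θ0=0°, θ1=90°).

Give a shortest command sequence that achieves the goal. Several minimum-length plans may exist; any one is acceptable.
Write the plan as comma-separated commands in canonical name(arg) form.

rotate(0, -90), rotate(1, 90), rotate(1, 90), rotate(1, 90)

start: joint angles (θ0=90°, θ1=180°)
[1] after rotate(0, -90): joint angles (θ0=0°, θ1=180°)
[2] after rotate(1, 90): joint angles (θ0=0°, θ1=270°)
[3] after rotate(1, 90): joint angles (θ0=0°, θ1=0°)
[4] after rotate(1, 90): joint angles (θ0=0°, θ1=90°)
shorter routes all fall short; 4 is best.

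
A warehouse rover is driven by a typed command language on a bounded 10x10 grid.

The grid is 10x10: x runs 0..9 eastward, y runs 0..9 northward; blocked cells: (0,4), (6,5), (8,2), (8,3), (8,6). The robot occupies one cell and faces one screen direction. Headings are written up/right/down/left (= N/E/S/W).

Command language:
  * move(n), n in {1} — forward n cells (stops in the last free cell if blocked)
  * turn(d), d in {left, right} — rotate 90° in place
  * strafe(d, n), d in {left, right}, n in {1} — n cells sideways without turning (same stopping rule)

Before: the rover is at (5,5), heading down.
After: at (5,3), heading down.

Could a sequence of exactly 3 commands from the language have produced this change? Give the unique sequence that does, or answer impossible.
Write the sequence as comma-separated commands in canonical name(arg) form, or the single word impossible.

strafe(left, 1), move(1), move(1)

key: strafe(left, 1) is stopped early by the blocked cell at (6,5)
initial: at (5,5), heading down
[1] after strafe(left, 1): at (5,5), heading down
[2] after move(1): at (5,4), heading down
[3] after move(1): at (5,3), heading down
no rival 3-sequence matches.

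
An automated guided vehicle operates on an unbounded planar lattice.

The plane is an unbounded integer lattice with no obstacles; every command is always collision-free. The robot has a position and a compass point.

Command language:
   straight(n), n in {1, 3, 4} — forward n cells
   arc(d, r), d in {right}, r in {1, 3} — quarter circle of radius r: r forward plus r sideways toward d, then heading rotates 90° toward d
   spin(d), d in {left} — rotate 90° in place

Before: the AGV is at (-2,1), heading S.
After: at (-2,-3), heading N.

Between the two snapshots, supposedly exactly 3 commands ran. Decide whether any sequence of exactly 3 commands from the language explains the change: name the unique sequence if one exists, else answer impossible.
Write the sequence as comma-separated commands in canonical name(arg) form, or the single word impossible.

key: running spin(left) before straight(4) would end elsewhere — order is forced
initial: at (-2,1), heading S
step 1 (straight(4)): at (-2,-3), heading S
step 2 (spin(left)): at (-2,-3), heading E
step 3 (spin(left)): at (-2,-3), heading N
uniquely the one of 216 3-step routes that fits.

straight(4), spin(left), spin(left)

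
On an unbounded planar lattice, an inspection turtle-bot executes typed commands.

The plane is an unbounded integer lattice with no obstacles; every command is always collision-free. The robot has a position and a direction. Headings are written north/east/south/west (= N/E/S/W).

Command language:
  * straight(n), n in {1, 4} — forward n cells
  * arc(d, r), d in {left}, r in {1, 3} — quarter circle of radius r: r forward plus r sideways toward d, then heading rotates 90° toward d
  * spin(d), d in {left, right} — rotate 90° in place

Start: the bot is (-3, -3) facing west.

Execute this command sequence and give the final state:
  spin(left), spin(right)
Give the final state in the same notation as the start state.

(-3, -3) facing west

initial: (-3, -3) facing west
t=1 spin(left) ⇒ (-3, -3) facing south
t=2 spin(right) ⇒ (-3, -3) facing west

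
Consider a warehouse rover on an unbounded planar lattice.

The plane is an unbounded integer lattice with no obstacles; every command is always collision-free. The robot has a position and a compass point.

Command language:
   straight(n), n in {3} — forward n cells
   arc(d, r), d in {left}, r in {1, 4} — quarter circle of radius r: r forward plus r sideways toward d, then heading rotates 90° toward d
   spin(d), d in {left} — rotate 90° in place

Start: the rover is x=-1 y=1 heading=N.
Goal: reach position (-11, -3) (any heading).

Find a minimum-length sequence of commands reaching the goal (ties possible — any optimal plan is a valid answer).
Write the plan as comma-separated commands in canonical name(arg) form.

spin(left), straight(3), straight(3), arc(left, 4)

from: x=-1 y=1 heading=N
[1] after spin(left): x=-1 y=1 heading=W
[2] after straight(3): x=-4 y=1 heading=W
[3] after straight(3): x=-7 y=1 heading=W
[4] after arc(left, 4): x=-11 y=-3 heading=S
no 3-step plan works, so 4 is optimal.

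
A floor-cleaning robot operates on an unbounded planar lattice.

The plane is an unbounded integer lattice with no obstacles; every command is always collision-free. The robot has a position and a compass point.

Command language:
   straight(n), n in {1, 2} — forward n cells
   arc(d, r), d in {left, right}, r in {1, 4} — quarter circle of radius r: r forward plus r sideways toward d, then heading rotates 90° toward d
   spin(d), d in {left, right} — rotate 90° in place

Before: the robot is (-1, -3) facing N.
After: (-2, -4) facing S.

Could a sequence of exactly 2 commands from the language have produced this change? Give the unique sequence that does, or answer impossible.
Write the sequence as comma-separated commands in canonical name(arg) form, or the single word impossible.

key: running arc(left, 1) before spin(left) would end elsewhere — order is forced
start: (-1, -3) facing N
step 1 (spin(left)): (-1, -3) facing W
step 2 (arc(left, 1)): (-2, -4) facing S
all 64 alternatives checked — unique.

spin(left), arc(left, 1)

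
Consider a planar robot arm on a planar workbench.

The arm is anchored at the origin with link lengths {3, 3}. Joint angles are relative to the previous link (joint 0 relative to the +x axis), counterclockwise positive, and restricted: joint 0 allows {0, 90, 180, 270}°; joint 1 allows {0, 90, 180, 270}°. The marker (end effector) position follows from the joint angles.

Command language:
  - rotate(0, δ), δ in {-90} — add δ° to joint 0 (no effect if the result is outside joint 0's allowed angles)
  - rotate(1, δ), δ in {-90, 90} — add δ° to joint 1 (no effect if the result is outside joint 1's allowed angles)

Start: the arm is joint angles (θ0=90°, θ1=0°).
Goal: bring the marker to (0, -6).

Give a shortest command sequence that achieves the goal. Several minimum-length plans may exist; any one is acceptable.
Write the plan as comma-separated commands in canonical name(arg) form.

from: joint angles (θ0=90°, θ1=0°)
1. rotate(0, -90) → joint angles (θ0=0°, θ1=0°)
2. rotate(0, -90) → joint angles (θ0=270°, θ1=0°)
no 1-step plan works, so 2 is optimal.

rotate(0, -90), rotate(0, -90)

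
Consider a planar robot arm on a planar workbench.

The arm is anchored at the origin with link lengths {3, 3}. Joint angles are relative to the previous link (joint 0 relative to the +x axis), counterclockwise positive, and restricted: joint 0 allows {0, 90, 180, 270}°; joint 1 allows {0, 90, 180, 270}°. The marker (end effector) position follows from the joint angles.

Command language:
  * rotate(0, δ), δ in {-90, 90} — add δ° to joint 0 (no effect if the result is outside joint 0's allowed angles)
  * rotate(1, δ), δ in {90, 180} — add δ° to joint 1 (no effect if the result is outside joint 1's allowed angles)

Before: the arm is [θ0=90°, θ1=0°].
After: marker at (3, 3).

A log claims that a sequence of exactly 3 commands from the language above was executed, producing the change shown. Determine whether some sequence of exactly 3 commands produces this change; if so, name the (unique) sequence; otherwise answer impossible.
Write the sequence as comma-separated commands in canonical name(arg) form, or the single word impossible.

start: [θ0=90°, θ1=0°]
1. rotate(1, 90) → [θ0=90°, θ1=90°]
2. rotate(1, 90) → [θ0=90°, θ1=180°]
3. rotate(1, 90) → [θ0=90°, θ1=270°]
uniquely the one of 64 3-step routes that fits.

rotate(1, 90), rotate(1, 90), rotate(1, 90)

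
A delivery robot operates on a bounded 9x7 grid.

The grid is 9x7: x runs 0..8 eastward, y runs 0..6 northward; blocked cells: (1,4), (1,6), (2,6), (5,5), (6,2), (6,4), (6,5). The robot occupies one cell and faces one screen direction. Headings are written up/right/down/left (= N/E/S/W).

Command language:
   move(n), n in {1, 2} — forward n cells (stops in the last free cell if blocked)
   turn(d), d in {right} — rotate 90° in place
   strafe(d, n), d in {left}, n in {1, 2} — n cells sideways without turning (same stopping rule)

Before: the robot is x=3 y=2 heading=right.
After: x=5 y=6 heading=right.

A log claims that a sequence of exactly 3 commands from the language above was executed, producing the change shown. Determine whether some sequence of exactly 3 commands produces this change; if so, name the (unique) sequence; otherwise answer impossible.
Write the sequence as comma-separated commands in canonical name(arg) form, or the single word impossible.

key: still facing E at the end — nothing in the sequence rotates
t0: x=3 y=2 heading=right
t=1 strafe(left, 2) ⇒ x=3 y=4 heading=right
t=2 strafe(left, 2) ⇒ x=3 y=6 heading=right
t=3 move(2) ⇒ x=5 y=6 heading=right
no other 3-command option fits: unique.

strafe(left, 2), strafe(left, 2), move(2)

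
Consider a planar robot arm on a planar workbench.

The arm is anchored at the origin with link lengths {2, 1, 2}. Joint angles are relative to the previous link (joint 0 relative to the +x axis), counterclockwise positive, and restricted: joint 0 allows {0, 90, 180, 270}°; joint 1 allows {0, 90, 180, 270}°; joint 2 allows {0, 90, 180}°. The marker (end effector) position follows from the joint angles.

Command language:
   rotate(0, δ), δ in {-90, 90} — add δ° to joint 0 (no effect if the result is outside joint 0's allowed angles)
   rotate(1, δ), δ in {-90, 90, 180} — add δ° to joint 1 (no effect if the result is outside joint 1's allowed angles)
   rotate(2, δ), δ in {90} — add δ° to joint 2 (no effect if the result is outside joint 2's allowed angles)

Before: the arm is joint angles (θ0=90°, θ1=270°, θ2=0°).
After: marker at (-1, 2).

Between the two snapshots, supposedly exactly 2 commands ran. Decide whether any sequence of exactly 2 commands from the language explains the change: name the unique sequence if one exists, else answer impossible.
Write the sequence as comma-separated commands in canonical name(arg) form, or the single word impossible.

rotate(2, 90), rotate(2, 90)

from: joint angles (θ0=90°, θ1=270°, θ2=0°)
1. rotate(2, 90) → joint angles (θ0=90°, θ1=270°, θ2=90°)
2. rotate(2, 90) → joint angles (θ0=90°, θ1=270°, θ2=180°)
no rival 2-sequence matches.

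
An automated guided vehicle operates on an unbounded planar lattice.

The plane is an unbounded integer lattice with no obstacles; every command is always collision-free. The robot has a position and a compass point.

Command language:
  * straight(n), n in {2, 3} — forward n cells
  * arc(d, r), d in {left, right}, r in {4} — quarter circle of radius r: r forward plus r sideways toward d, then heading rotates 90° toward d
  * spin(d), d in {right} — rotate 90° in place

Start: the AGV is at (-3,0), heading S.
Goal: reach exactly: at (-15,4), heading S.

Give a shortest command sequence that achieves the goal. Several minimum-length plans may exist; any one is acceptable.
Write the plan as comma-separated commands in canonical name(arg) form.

start: at (-3,0), heading S
[1] after spin(right): at (-3,0), heading W
[2] after arc(right, 4): at (-7,4), heading N
[3] after arc(left, 4): at (-11,8), heading W
[4] after arc(left, 4): at (-15,4), heading S
shorter routes all fall short; 4 is best.

spin(right), arc(right, 4), arc(left, 4), arc(left, 4)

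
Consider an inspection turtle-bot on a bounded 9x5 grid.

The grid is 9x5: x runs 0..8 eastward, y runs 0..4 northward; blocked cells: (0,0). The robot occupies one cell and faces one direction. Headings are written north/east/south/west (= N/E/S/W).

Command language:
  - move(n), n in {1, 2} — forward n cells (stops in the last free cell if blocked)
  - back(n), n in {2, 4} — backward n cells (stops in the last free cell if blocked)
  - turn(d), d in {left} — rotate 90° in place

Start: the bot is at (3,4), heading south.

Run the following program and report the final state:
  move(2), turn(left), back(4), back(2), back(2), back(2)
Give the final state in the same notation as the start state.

from: at (3,4), heading south
1. move(2) → at (3,2), heading south
2. turn(left) → at (3,2), heading east
3. back(4) → at (0,2), heading east
4. back(2) → at (0,2), heading east
5. back(2) → at (0,2), heading east
6. back(2) → at (0,2), heading east

at (0,2), heading east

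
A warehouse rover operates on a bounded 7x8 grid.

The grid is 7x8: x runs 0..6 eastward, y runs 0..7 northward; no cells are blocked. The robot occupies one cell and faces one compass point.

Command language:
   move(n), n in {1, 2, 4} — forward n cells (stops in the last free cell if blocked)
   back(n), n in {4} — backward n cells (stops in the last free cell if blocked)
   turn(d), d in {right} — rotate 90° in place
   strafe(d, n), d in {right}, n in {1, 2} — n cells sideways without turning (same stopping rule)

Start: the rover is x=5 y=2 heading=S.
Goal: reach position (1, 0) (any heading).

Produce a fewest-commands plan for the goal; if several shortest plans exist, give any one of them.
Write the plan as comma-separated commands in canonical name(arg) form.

move(2), turn(right), move(4)

t0: x=5 y=2 heading=S
[1] after move(2): x=5 y=0 heading=S
[2] after turn(right): x=5 y=0 heading=W
[3] after move(4): x=1 y=0 heading=W
nothing shorter than 3 reaches the goal.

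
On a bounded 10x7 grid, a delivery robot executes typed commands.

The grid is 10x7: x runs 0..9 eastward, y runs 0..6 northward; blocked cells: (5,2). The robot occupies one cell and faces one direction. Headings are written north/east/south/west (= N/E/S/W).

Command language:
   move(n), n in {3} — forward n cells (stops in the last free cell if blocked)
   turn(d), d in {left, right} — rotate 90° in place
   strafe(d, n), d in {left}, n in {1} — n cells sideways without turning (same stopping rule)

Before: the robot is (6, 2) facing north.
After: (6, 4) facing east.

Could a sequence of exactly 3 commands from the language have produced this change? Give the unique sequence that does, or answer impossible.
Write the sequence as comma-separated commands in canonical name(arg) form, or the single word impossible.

key: running strafe(left, 1) before turn(right) would end elsewhere — order is forced
initial: (6, 2) facing north
[1] after turn(right): (6, 2) facing east
[2] after strafe(left, 1): (6, 3) facing east
[3] after strafe(left, 1): (6, 4) facing east
no rival 3-sequence matches.

turn(right), strafe(left, 1), strafe(left, 1)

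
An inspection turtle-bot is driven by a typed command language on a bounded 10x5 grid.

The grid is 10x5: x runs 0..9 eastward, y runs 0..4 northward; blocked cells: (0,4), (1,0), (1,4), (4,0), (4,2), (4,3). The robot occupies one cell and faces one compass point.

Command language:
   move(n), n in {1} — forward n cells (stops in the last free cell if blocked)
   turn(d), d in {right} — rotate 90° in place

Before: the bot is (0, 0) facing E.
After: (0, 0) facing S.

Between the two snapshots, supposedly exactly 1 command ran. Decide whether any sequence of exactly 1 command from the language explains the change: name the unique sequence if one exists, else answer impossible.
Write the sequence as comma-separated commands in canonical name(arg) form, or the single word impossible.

key: parked at (0,0) the whole time — nothing moves the robot
start: (0, 0) facing E
step 1 (turn(right)): (0, 0) facing S
all 2 alternatives checked — unique.

turn(right)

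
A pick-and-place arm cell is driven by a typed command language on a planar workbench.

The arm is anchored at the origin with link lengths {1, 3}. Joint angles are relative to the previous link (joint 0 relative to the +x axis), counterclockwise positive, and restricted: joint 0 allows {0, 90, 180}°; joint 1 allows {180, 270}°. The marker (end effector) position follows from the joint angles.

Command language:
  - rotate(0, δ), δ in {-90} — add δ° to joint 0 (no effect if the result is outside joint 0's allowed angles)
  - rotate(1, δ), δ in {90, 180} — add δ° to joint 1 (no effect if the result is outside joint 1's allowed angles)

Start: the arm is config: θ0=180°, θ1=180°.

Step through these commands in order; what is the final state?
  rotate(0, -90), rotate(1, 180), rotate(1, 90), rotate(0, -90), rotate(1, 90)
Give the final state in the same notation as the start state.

begin: config: θ0=180°, θ1=180°
1. rotate(0, -90) → config: θ0=90°, θ1=180°
2. rotate(1, 180) → config: θ0=90°, θ1=180°
3. rotate(1, 90) → config: θ0=90°, θ1=270°
4. rotate(0, -90) → config: θ0=0°, θ1=270°
5. rotate(1, 90) → config: θ0=0°, θ1=270°

config: θ0=0°, θ1=270°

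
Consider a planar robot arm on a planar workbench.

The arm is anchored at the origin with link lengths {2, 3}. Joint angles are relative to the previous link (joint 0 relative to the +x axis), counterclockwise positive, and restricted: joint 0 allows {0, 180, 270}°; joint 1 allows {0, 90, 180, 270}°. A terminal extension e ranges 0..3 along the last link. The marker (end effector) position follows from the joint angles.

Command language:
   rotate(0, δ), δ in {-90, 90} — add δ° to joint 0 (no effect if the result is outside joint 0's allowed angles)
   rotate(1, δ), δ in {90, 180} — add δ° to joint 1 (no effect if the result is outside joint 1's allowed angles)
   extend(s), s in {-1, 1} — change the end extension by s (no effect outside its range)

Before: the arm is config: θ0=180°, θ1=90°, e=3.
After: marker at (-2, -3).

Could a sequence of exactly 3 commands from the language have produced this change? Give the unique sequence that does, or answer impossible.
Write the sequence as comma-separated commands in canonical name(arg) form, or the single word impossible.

extend(-1), extend(-1), extend(-1)

start: config: θ0=180°, θ1=90°, e=3
[1] after extend(-1): config: θ0=180°, θ1=90°, e=2
[2] after extend(-1): config: θ0=180°, θ1=90°, e=1
[3] after extend(-1): config: θ0=180°, θ1=90°, e=0
no other 3-command option fits: unique.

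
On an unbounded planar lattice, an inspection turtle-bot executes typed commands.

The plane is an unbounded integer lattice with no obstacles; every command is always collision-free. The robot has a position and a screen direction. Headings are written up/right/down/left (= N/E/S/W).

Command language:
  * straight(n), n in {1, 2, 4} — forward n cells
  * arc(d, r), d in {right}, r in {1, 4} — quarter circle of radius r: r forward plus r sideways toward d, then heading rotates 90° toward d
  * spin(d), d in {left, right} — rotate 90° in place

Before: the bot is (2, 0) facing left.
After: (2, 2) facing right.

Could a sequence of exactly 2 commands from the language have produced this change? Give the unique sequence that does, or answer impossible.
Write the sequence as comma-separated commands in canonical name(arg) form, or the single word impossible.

arc(right, 1), arc(right, 1)

key: position moved to (2,2) AND the heading swung to E — translation plus rotation needed
start: (2, 0) facing left
1. arc(right, 1) → (1, 1) facing up
2. arc(right, 1) → (2, 2) facing right
all 49 alternatives checked — unique.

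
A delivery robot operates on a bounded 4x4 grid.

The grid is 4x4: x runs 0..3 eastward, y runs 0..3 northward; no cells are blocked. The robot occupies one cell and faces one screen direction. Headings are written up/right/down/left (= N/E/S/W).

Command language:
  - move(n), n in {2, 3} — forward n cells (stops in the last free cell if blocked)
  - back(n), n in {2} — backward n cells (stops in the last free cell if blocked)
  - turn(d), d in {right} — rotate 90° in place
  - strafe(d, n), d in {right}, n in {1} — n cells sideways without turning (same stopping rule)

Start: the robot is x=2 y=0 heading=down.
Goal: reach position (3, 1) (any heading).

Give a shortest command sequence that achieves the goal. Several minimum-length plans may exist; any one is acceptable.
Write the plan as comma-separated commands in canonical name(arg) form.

turn(right), back(2), strafe(right, 1)

t0: x=2 y=0 heading=down
t=1 turn(right) ⇒ x=2 y=0 heading=left
t=2 back(2) ⇒ x=3 y=0 heading=left
t=3 strafe(right, 1) ⇒ x=3 y=1 heading=left
no 2-step plan works, so 3 is optimal.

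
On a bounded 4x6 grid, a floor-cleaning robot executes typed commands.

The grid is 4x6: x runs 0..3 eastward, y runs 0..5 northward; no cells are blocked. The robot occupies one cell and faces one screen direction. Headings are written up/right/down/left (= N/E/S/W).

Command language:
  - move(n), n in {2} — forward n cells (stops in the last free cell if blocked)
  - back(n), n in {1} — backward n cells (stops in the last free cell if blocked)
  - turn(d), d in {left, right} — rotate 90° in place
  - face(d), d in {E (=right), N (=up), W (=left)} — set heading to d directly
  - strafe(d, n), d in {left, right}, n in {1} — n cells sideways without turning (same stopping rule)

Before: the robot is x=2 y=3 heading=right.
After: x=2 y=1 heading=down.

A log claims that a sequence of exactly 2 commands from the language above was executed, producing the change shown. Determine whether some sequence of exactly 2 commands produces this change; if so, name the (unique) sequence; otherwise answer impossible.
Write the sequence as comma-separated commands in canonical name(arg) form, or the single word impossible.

turn(right), move(2)

key: running move(2) before turn(right) would end elsewhere — order is forced
from: x=2 y=3 heading=right
1. turn(right) → x=2 y=3 heading=down
2. move(2) → x=2 y=1 heading=down
no other 2-command option fits: unique.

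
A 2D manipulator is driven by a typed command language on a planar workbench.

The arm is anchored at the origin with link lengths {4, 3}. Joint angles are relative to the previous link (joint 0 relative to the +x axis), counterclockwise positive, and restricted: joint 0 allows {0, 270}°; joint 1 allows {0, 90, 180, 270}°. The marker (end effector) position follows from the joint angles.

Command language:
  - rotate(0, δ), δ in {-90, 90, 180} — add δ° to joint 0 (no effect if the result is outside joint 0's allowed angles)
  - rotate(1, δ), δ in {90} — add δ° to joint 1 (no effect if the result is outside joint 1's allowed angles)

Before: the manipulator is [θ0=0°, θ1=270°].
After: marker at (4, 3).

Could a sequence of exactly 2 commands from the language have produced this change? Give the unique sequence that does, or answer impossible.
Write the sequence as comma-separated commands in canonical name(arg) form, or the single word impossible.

start: [θ0=0°, θ1=270°]
[1] after rotate(1, 90): [θ0=0°, θ1=0°]
[2] after rotate(1, 90): [θ0=0°, θ1=90°]
no other 2-command option fits: unique.

rotate(1, 90), rotate(1, 90)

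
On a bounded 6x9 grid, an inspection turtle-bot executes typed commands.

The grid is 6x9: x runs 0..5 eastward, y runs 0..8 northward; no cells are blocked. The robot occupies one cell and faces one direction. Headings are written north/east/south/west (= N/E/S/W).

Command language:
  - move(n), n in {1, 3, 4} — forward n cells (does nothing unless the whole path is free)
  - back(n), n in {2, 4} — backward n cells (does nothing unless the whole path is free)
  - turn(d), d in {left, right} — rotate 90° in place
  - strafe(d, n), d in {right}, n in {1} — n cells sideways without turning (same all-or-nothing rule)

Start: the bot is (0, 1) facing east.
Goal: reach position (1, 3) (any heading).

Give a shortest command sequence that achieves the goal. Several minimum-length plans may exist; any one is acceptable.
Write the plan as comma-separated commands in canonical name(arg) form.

from: (0, 1) facing east
[1] after move(1): (1, 1) facing east
[2] after turn(right): (1, 1) facing south
[3] after back(2): (1, 3) facing south
no 2-step plan works, so 3 is optimal.

move(1), turn(right), back(2)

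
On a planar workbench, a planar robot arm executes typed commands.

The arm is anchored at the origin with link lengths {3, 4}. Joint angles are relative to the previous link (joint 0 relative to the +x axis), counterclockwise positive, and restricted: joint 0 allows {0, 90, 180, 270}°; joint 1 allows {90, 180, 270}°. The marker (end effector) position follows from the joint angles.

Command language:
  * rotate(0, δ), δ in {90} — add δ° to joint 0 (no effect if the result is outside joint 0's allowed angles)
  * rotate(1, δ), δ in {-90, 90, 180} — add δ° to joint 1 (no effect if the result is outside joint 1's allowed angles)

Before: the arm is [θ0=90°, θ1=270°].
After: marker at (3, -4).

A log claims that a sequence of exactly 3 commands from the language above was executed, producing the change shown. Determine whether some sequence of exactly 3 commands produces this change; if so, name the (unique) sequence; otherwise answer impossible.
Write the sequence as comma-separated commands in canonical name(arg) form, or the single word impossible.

rotate(0, 90), rotate(0, 90), rotate(0, 90)

t0: [θ0=90°, θ1=270°]
step 1 (rotate(0, 90)): [θ0=180°, θ1=270°]
step 2 (rotate(0, 90)): [θ0=270°, θ1=270°]
step 3 (rotate(0, 90)): [θ0=0°, θ1=270°]
no other 3-command option fits: unique.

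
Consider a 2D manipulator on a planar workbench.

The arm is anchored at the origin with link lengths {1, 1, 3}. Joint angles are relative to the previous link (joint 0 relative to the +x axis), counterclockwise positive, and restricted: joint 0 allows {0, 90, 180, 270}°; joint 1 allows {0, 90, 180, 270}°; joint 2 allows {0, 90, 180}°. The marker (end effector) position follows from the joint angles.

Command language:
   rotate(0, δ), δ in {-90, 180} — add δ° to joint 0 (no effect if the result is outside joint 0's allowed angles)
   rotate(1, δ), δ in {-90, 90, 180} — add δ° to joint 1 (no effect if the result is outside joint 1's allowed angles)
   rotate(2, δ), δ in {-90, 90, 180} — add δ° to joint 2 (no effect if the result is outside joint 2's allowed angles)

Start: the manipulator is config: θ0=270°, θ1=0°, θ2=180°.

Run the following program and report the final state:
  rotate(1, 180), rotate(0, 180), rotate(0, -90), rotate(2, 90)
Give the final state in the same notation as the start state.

from: config: θ0=270°, θ1=0°, θ2=180°
t=1 rotate(1, 180) ⇒ config: θ0=270°, θ1=180°, θ2=180°
t=2 rotate(0, 180) ⇒ config: θ0=90°, θ1=180°, θ2=180°
t=3 rotate(0, -90) ⇒ config: θ0=0°, θ1=180°, θ2=180°
t=4 rotate(2, 90) ⇒ config: θ0=0°, θ1=180°, θ2=180°

config: θ0=0°, θ1=180°, θ2=180°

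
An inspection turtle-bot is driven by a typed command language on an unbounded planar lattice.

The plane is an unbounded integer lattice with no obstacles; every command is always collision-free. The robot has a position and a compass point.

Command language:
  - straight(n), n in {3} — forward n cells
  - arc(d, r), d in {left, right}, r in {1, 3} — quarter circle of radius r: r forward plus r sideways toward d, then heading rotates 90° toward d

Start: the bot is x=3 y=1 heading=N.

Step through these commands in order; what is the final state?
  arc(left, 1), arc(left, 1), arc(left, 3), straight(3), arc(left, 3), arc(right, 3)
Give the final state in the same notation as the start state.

x=13 y=4 heading=E

initial: x=3 y=1 heading=N
[1] after arc(left, 1): x=2 y=2 heading=W
[2] after arc(left, 1): x=1 y=1 heading=S
[3] after arc(left, 3): x=4 y=-2 heading=E
[4] after straight(3): x=7 y=-2 heading=E
[5] after arc(left, 3): x=10 y=1 heading=N
[6] after arc(right, 3): x=13 y=4 heading=E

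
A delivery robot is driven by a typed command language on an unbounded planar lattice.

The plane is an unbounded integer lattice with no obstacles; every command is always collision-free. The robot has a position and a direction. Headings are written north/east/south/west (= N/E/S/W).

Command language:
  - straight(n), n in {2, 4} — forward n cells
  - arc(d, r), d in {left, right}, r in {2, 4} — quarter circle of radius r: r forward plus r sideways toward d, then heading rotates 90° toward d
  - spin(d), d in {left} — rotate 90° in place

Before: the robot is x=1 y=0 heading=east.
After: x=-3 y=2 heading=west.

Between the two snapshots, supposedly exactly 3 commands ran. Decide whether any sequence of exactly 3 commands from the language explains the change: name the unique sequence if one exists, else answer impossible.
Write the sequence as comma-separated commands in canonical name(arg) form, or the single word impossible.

key: order matters: swapping spin(left) and straight(2) lands elsewhere
from: x=1 y=0 heading=east
step 1 (spin(left)): x=1 y=0 heading=north
step 2 (arc(left, 2)): x=-1 y=2 heading=west
step 3 (straight(2)): x=-3 y=2 heading=west
all 343 alternatives checked — unique.

spin(left), arc(left, 2), straight(2)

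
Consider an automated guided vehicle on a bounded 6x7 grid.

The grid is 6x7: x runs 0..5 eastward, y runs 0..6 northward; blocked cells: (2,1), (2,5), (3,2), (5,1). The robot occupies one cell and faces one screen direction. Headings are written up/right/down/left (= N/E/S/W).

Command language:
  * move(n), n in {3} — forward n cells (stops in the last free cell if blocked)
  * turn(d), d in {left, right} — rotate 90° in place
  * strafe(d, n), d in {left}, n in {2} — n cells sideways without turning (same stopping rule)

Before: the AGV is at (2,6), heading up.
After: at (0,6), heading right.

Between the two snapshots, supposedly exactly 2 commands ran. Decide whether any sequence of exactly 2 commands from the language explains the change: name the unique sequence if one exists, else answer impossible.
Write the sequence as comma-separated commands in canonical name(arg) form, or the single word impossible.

key: cell and facing (now E) both changed — the 2 commands mix motion and turning
initial: at (2,6), heading up
[1] after strafe(left, 2): at (0,6), heading up
[2] after turn(right): at (0,6), heading right
no rival 2-sequence matches.

strafe(left, 2), turn(right)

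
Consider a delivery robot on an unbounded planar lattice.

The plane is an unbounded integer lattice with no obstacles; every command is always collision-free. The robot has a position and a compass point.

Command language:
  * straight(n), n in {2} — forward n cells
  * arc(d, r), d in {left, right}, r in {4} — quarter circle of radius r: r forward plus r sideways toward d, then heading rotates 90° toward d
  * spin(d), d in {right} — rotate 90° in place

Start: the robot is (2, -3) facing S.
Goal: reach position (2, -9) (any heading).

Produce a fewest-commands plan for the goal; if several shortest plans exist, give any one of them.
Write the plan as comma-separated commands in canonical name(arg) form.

start: (2, -3) facing S
t=1 straight(2) ⇒ (2, -5) facing S
t=2 straight(2) ⇒ (2, -7) facing S
t=3 straight(2) ⇒ (2, -9) facing S
nothing shorter than 3 reaches the goal.

straight(2), straight(2), straight(2)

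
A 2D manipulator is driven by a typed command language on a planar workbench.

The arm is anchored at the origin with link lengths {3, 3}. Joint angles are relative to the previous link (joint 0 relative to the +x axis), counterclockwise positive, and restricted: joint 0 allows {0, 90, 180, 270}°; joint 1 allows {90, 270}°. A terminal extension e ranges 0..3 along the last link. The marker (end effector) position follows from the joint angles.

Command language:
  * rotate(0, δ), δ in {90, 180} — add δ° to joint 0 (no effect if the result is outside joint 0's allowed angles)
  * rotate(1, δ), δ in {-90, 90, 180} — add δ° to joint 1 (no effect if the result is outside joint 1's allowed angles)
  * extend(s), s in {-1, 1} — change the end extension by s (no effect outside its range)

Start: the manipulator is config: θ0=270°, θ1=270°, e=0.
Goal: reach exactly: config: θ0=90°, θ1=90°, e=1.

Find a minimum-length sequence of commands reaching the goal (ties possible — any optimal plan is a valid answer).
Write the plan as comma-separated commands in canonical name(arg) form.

rotate(1, 180), extend(1), rotate(0, 180)

start: config: θ0=270°, θ1=270°, e=0
1. rotate(1, 180) → config: θ0=270°, θ1=90°, e=0
2. extend(1) → config: θ0=270°, θ1=90°, e=1
3. rotate(0, 180) → config: θ0=90°, θ1=90°, e=1
minimal: 3 command(s), checked below 3.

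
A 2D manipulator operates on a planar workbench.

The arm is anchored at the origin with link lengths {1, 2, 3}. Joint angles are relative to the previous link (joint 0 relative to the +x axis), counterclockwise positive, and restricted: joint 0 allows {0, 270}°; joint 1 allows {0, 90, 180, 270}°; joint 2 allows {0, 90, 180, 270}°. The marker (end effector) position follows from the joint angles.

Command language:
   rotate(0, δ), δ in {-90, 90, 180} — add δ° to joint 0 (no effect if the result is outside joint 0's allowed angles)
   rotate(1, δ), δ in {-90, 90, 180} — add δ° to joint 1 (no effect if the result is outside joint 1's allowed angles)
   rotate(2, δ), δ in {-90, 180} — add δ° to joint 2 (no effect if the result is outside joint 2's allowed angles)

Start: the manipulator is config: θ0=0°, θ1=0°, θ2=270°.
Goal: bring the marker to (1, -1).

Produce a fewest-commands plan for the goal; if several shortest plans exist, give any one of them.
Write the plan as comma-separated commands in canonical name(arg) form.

rotate(2, -90), rotate(1, 90)

t0: config: θ0=0°, θ1=0°, θ2=270°
t=1 rotate(2, -90) ⇒ config: θ0=0°, θ1=0°, θ2=180°
t=2 rotate(1, 90) ⇒ config: θ0=0°, θ1=90°, θ2=180°
shorter routes all fall short; 2 is best.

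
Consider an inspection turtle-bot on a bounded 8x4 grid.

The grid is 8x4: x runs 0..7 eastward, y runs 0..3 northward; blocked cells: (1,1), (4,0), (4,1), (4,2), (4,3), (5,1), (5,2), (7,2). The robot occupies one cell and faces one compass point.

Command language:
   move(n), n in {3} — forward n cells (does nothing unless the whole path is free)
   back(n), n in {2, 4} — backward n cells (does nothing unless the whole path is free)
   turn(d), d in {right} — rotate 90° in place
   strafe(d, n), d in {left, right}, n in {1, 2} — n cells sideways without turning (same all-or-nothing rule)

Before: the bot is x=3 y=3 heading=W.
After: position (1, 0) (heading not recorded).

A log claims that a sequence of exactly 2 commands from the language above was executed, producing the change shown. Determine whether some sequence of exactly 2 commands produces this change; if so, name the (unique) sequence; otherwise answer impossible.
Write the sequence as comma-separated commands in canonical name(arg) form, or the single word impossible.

every 2-command combo misses the target.

impossible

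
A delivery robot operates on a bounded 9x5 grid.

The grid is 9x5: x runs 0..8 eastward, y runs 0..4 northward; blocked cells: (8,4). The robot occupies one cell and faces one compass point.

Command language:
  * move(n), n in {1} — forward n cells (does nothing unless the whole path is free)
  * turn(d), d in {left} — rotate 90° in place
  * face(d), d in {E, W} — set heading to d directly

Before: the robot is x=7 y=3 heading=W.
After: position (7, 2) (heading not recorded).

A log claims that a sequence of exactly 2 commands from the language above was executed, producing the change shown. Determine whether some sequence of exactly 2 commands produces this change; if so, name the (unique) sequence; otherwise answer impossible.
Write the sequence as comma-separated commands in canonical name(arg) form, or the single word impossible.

turn(left), move(1)

key: running move(1) before turn(left) would end elsewhere — order is forced
initial: x=7 y=3 heading=W
[1] after turn(left): x=7 y=3 heading=S
[2] after move(1): x=7 y=2 heading=S
no other 2-command option fits: unique.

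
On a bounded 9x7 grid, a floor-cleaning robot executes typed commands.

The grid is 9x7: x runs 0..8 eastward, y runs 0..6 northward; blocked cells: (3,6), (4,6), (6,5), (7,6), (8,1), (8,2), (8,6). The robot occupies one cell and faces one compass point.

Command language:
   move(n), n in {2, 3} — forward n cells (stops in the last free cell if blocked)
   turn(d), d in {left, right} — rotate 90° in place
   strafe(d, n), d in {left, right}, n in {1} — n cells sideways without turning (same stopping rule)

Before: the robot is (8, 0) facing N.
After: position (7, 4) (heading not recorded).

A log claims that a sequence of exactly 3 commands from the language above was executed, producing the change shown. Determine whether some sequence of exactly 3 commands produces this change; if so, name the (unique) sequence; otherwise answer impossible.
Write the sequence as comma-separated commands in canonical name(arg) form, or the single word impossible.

key: order matters: swapping strafe(left, 1) and move(2) lands elsewhere
from: (8, 0) facing N
t=1 strafe(left, 1) ⇒ (7, 0) facing N
t=2 move(2) ⇒ (7, 2) facing N
t=3 move(2) ⇒ (7, 4) facing N
no rival 3-sequence matches.

strafe(left, 1), move(2), move(2)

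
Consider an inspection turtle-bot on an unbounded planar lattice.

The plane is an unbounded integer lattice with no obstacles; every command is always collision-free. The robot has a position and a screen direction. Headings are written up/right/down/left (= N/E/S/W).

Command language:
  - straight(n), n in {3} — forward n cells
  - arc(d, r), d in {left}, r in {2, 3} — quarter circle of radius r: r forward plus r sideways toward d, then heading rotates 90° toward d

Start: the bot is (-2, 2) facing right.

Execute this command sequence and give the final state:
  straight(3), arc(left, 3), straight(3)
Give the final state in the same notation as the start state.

begin: (-2, 2) facing right
[1] after straight(3): (1, 2) facing right
[2] after arc(left, 3): (4, 5) facing up
[3] after straight(3): (4, 8) facing up

(4, 8) facing up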